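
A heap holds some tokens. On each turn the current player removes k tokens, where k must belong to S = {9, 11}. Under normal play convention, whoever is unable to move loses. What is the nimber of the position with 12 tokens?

1

n :  0  1  2  3  4  5  6  7  8  9 10 11 12
G :  0  0  0  0  0  0  0  0  0  1  1  1  1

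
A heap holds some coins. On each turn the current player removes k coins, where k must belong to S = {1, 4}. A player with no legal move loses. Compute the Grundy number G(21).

n :  0  1  2  3  4  5  6  7  8  9 10 11 12 13 14 15 16 17 18 19 20 21
G :  0  1  0  1  2  0  1  0  1  2  0  1  0  1  2  0  1  0  1  2  0  1

1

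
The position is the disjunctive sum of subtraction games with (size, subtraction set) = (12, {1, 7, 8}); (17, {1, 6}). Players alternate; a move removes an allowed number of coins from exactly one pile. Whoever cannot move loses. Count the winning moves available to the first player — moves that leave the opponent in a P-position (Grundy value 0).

Pile A, S = {1, 7, 8}:
n :  0  1  2  3  4  5  6  7  8  9 10 11 12
G :  0  1  0  1  0  1  0  1  2  3  2  3  2
G_A(12) = 2.
Pile B, S = {1, 6}:
n :  0  1  2  3  4  5  6  7  8  9 10 11 12 13 14 15 16 17
G :  0  1  0  1  0  1  2  0  1  0  1  0  1  2  0  1  0  1
G_B(17) = 1.
Combined Grundy value = 2 ⊕ 1 = 3.
A winning move leaves total XOR = 0, i.e. changes one component's Grundy value g to g ⊕ X where X is the current total.
Pile A: need g' = 2⊕3 = 1. Options: 12−1→G=3, 12−7→G=1, 12−8→G=0. Hits: 1.
Pile B: need g' = 1⊕3 = 2. Options: 17−1→G=0, 17−6→G=0. Hits: 0.

1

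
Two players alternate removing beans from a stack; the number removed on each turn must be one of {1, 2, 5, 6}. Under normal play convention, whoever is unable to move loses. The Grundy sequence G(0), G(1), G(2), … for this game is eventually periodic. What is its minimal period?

n :  0  1  2  3  4  5  6  7  8  9 10 11 12 13 14 15
G :  0  1  2  0  1  2  3  0  1  2  0  1  2  3  0  1
G(n+7) = G(n) holds for n = 0,…,5 (a full window of length max(S) = 6), so the sequence is purely periodic with period 7.

7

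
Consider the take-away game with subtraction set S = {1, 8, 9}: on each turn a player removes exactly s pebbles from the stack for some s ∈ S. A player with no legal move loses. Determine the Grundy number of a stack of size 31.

3

n :  0  1  2  3  4  5  6  7  8  9 10 11 12 13 14 15 16 17 18 19 20 21 22 23 24 25 26 27 28 29 30 31
G :  0  1  0  1  0  1  0  1  2  3  2  3  2  3  2  3  0  1  0  1  0  1  0  1  2  3  2  3  2  3  2  3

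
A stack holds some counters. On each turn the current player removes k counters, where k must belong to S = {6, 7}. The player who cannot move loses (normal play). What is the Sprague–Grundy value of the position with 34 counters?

n :  0  1  2  3  4  5  6  7  8  9 10 11 12 13 14 15 16 17 18 19 20 21 22 23 24 25 26 27 28 29 30 31 32 33 34
G :  0  0  0  0  0  0  1  1  1  1  1  1  2  0  0  0  0  0  0  1  1  1  1  1  1  2  0  0  0  0  0  0  1  1  1

1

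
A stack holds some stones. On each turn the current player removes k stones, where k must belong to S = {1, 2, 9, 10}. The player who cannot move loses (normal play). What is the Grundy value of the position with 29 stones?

n :  0  1  2  3  4  5  6  7  8  9 10 11 12 13 14 15 16 17 18 19 20 21 22 23 24 25 26 27 28 29
G :  0  1  2  0  1  2  0  1  2  3  4  0  1  2  0  1  2  0  1  2  3  4  0  1  2  0  1  2  0  1

1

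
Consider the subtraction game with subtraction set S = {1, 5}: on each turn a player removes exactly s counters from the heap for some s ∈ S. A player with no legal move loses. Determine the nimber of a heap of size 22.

G(0) = 0
G(1) = mex{0} = 1
G(2) = mex{1} = 0
G(3) = mex{0} = 1
G(4) = mex{1} = 0
G(5) = mex{0,0} = 1
G(6) = mex{1,1} = 0
G(7) = mex{0,0} = 1
G(8) = mex{1,1} = 0
G(9) = mex{0,0} = 1
G(10) = mex{1,1} = 0
G(11) = mex{0,0} = 1
G(12) = mex{1,1} = 0
G(13) = mex{0,0} = 1
G(14) = mex{1,1} = 0
G(15) = mex{0,0} = 1
G(16) = mex{1,1} = 0
G(17) = mex{0,0} = 1
G(18) = mex{1,1} = 0
G(19) = mex{0,0} = 1
G(20) = mex{1,1} = 0
G(21) = mex{0,0} = 1
G(22) = mex{1,1} = 0

0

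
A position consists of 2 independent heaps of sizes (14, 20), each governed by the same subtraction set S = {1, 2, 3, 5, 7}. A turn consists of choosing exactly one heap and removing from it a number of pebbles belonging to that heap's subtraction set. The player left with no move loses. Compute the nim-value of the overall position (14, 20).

All heaps use S = {1, 2, 3, 5, 7}:
n :  0  1  2  3  4  5  6  7  8  9 10 11 12 13 14 15 16 17 18 19 20
G :  0  1  2  3  0  1  2  3  0  1  2  3  0  1  2  3  0  1  2  3  0
Heap A: G(14) = 2.
Heap B: G(20) = 0.
Combined Grundy value = 2 ⊕ 0 = 2.

2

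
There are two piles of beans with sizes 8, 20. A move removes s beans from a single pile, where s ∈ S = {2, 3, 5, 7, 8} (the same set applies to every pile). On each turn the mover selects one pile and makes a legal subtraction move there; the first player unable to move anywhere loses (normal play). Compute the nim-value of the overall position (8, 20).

4

All piles use S = {2, 3, 5, 7, 8}:
G(0) = 0
G(1) = mex{} = 0
G(2) = mex{0} = 1
G(3) = mex{0,0} = 1
G(4) = mex{1,0} = 2
G(5) = mex{1,1,0} = 2
G(6) = mex{2,1,0} = 3
G(7) = mex{2,2,1,0} = 3
G(8) = mex{3,2,1,0,0} = 4
G(9) = mex{3,3,2,1,0} = 4
G(10) = mex{4,3,2,1,1} = 0
G(11) = mex{4,4,3,2,1} = 0
G(12) = mex{0,4,3,2,2} = 1
G(13) = mex{0,0,4,3,2} = 1
G(14) = mex{1,0,4,3,3} = 2
G(15) = mex{1,1,0,4,3} = 2
G(16) = mex{2,1,0,4,4} = 3
G(17) = mex{2,2,1,0,4} = 3
G(18) = mex{3,2,1,0,0} = 4
G(19) = mex{3,3,2,1,0} = 4
G(20) = mex{4,3,2,1,1} = 0
Pile A: G(8) = 4.
Pile B: G(20) = 0.
Combined Grundy value = 4 ⊕ 0 = 4.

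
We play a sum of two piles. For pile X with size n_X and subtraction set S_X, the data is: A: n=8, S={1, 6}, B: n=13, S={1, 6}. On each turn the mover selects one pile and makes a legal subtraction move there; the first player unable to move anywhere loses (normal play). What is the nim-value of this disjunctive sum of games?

3

Pile A, S = {1, 6}:
n : 0 1 2 3 4 5 6 7 8
G : 0 1 0 1 0 1 2 0 1
G_A(8) = 1.
Pile B, S = {1, 6}:
n :  0  1  2  3  4  5  6  7  8  9 10 11 12 13
G :  0  1  0  1  0  1  2  0  1  0  1  0  1  2
G_B(13) = 2.
Combined Grundy value = 1 ⊕ 2 = 3.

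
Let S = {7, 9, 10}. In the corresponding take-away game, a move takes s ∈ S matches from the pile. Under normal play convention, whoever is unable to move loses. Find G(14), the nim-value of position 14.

G(0) = 0
G(1) = mex{} = 0
G(2) = mex{} = 0
G(3) = mex{} = 0
G(4) = mex{} = 0
G(5) = mex{} = 0
G(6) = mex{} = 0
G(7) = mex{0} = 1
G(8) = mex{0} = 1
G(9) = mex{0,0} = 1
G(10) = mex{0,0,0} = 1
G(11) = mex{0,0,0} = 1
G(12) = mex{0,0,0} = 1
G(13) = mex{0,0,0} = 1
G(14) = mex{1,0,0} = 2

2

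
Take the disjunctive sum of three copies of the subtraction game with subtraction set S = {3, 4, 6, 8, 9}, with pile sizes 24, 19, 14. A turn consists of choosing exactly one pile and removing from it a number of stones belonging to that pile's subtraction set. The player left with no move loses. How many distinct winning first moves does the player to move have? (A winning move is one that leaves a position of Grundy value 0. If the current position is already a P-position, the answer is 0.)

5

All piles use S = {3, 4, 6, 8, 9}:
n :  0  1  2  3  4  5  6  7  8  9 10 11 12 13 14 15 16 17 18 19 20 21 22 23 24
G :  0  0  0  1  1  1  2  2  2  3  3  3  0  0  0  1  1  1  2  2  2  3  3  3  0
Pile A: G(24) = 0.
Pile B: G(19) = 2.
Pile C: G(14) = 0.
Combined Grundy value = 0 ⊕ 2 ⊕ 0 = 2.
A winning move leaves total XOR = 0, i.e. changes one component's Grundy value g to g ⊕ X where X is the current total.
Pile A: need g' = 0⊕2 = 2. Options: 24−3→G=3, 24−4→G=2, 24−6→G=2, 24−8→G=1, 24−9→G=1. Hits: 2.
Pile B: need g' = 2⊕2 = 0. Options: 19−3→G=1, 19−4→G=1, 19−6→G=0, 19−8→G=3, 19−9→G=3. Hits: 1.
Pile C: need g' = 0⊕2 = 2. Options: 14−3→G=3, 14−4→G=3, 14−6→G=2, 14−8→G=2, 14−9→G=1. Hits: 2.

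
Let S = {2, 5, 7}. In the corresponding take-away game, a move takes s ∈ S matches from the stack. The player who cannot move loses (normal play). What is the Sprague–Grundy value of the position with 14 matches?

n :  0  1  2  3  4  5  6  7  8  9 10 11 12 13 14
G :  0  0  1  1  0  2  1  3  2  2  0  3  1  0  0

0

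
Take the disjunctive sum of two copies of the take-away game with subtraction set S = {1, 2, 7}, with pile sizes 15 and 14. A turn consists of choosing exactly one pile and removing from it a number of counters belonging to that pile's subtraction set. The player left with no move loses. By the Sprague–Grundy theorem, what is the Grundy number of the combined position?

2

All piles use S = {1, 2, 7}:
n :  0  1  2  3  4  5  6  7  8  9 10 11 12 13 14 15
G :  0  1  2  0  1  2  0  1  2  0  1  2  0  1  2  0
Pile A: G(15) = 0.
Pile B: G(14) = 2.
Combined Grundy value = 0 ⊕ 2 = 2.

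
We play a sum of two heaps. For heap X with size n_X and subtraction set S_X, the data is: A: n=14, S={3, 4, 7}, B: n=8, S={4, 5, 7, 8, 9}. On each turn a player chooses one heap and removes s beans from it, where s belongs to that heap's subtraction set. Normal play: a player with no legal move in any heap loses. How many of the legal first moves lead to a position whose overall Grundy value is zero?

2

Heap A, S = {3, 4, 7}:
n :  0  1  2  3  4  5  6  7  8  9 10 11 12 13 14
G :  0  0  0  1  1  1  2  2  2  3  0  0  0  1  1
G_A(14) = 1.
Heap B, S = {4, 5, 7, 8, 9}:
G(0) = 0
G(1) = mex{} = 0
G(2) = mex{} = 0
G(3) = mex{} = 0
G(4) = mex{0} = 1
G(5) = mex{0,0} = 1
G(6) = mex{0,0} = 1
G(7) = mex{0,0,0} = 1
G(8) = mex{1,0,0,0} = 2
G_B(8) = 2.
Combined Grundy value = 1 ⊕ 2 = 3.
A winning move leaves total XOR = 0, i.e. changes one component's Grundy value g to g ⊕ X where X is the current total.
Heap A: need g' = 1⊕3 = 2. Options: 14−3→G=0, 14−4→G=0, 14−7→G=2. Hits: 1.
Heap B: need g' = 2⊕3 = 1. Options: 8−4→G=1, 8−5→G=0, 8−7→G=0, 8−8→G=0. Hits: 1.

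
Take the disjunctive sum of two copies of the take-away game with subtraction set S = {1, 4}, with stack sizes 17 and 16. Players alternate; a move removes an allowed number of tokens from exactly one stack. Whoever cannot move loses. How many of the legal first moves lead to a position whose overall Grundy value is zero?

4

All stacks use S = {1, 4}:
G(0) = 0
G(1) = mex{0} = 1
G(2) = mex{1} = 0
G(3) = mex{0} = 1
G(4) = mex{1,0} = 2
G(5) = mex{2,1} = 0
G(6) = mex{0,0} = 1
G(7) = mex{1,1} = 0
G(8) = mex{0,2} = 1
G(9) = mex{1,0} = 2
G(10) = mex{2,1} = 0
G(11) = mex{0,0} = 1
G(12) = mex{1,1} = 0
G(13) = mex{0,2} = 1
G(14) = mex{1,0} = 2
G(15) = mex{2,1} = 0
G(16) = mex{0,0} = 1
G(17) = mex{1,1} = 0
Stack A: G(17) = 0.
Stack B: G(16) = 1.
Combined Grundy value = 0 ⊕ 1 = 1.
A winning move leaves total XOR = 0, i.e. changes one component's Grundy value g to g ⊕ X where X is the current total.
Stack A: need g' = 0⊕1 = 1. Options: 17−1→G=1, 17−4→G=1. Hits: 2.
Stack B: need g' = 1⊕1 = 0. Options: 16−1→G=0, 16−4→G=0. Hits: 2.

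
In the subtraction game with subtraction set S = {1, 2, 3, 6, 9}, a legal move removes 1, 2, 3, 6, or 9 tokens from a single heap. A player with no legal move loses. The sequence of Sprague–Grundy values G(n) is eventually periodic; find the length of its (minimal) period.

G(0) = 0
G(1) = mex{0} = 1
G(2) = mex{1,0} = 2
G(3) = mex{2,1,0} = 3
G(4) = mex{3,2,1} = 0
G(5) = mex{0,3,2} = 1
G(6) = mex{1,0,3,0} = 2
G(7) = mex{2,1,0,1} = 3
G(8) = mex{3,2,1,2} = 0
G(9) = mex{0,3,2,3,0} = 1
G(10) = mex{1,0,3,0,1} = 2
G(11) = mex{2,1,0,1,2} = 3
G(12) = mex{3,2,1,2,3} = 0
G(13) = mex{0,3,2,3,0} = 1
G(14) = mex{1,0,3,0,1} = 2
G(n+4) = G(n) holds for n = 0,…,8 (a full window of length max(S) = 9), so the sequence is purely periodic with period 4.

4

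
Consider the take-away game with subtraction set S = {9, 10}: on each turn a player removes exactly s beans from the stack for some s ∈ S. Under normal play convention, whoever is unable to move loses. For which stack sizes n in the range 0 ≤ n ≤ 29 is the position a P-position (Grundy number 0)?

G(0) = 0
G(1) = mex{} = 0
G(2) = mex{} = 0
G(3) = mex{} = 0
G(4) = mex{} = 0
G(5) = mex{} = 0
G(6) = mex{} = 0
G(7) = mex{} = 0
G(8) = mex{} = 0
G(9) = mex{0} = 1
G(10) = mex{0,0} = 1
G(11) = mex{0,0} = 1
G(12) = mex{0,0} = 1
G(13) = mex{0,0} = 1
G(14) = mex{0,0} = 1
G(15) = mex{0,0} = 1
G(16) = mex{0,0} = 1
G(17) = mex{0,0} = 1
G(18) = mex{1,0} = 2
G(19) = mex{1,1} = 0
G(20) = mex{1,1} = 0
G(21) = mex{1,1} = 0
G(22) = mex{1,1} = 0
G(23) = mex{1,1} = 0
G(24) = mex{1,1} = 0
G(25) = mex{1,1} = 0
G(26) = mex{1,1} = 0
G(27) = mex{2,1} = 0
G(28) = mex{0,2} = 1
G(29) = mex{0,0} = 1
P-positions are exactly the n with G(n) = 0.

0, 1, 2, 3, 4, 5, 6, 7, 8, 19, 20, 21, 22, 23, 24, 25, 26, 27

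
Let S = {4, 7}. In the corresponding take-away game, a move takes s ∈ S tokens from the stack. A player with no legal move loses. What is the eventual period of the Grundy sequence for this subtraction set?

11

n :  0  1  2  3  4  5  6  7  8  9 10 11 12 13 14 15 16 17 18 19 20 21 22 23
G :  0  0  0  0  1  1  1  1  2  2  2  0  0  0  0  1  1  1  1  2  2  2  0  0
G(n+11) = G(n) holds for n = 0,…,6 (a full window of length max(S) = 7), so the sequence is purely periodic with period 11.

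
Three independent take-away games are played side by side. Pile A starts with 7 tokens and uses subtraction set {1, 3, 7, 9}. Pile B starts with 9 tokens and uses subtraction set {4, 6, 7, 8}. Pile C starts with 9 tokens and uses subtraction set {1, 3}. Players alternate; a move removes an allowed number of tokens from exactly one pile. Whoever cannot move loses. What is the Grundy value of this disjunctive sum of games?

Pile A, S = {1, 3, 7, 9}:
G(0) = 0
G(1) = mex{0} = 1
G(2) = mex{1} = 0
G(3) = mex{0,0} = 1
G(4) = mex{1,1} = 0
G(5) = mex{0,0} = 1
G(6) = mex{1,1} = 0
G(7) = mex{0,0,0} = 1
G_A(7) = 1.
Pile B, S = {4, 6, 7, 8}:
G(0) = 0
G(1) = mex{} = 0
G(2) = mex{} = 0
G(3) = mex{} = 0
G(4) = mex{0} = 1
G(5) = mex{0} = 1
G(6) = mex{0,0} = 1
G(7) = mex{0,0,0} = 1
G(8) = mex{1,0,0,0} = 2
G(9) = mex{1,0,0,0} = 2
G_B(9) = 2.
Pile C, S = {1, 3}:
G(0) = 0
G(1) = mex{0} = 1
G(2) = mex{1} = 0
G(3) = mex{0,0} = 1
G(4) = mex{1,1} = 0
G(5) = mex{0,0} = 1
G(6) = mex{1,1} = 0
G(7) = mex{0,0} = 1
G(8) = mex{1,1} = 0
G(9) = mex{0,0} = 1
G_C(9) = 1.
Combined Grundy value = 1 ⊕ 2 ⊕ 1 = 2.

2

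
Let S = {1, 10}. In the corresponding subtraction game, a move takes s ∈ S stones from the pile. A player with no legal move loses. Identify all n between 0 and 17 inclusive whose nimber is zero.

n :  0  1  2  3  4  5  6  7  8  9 10 11 12 13 14 15 16 17
G :  0  1  0  1  0  1  0  1  0  1  2  0  1  0  1  0  1  0
P-positions are exactly the n with G(n) = 0.

0, 2, 4, 6, 8, 11, 13, 15, 17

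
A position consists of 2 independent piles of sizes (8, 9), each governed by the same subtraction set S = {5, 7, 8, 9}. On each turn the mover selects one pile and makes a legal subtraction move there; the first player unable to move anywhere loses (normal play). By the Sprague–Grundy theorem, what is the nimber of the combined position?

0

All piles use S = {5, 7, 8, 9}:
G(0) = 0
G(1) = mex{} = 0
G(2) = mex{} = 0
G(3) = mex{} = 0
G(4) = mex{} = 0
G(5) = mex{0} = 1
G(6) = mex{0} = 1
G(7) = mex{0,0} = 1
G(8) = mex{0,0,0} = 1
G(9) = mex{0,0,0,0} = 1
Pile A: G(8) = 1.
Pile B: G(9) = 1.
Combined Grundy value = 1 ⊕ 1 = 0.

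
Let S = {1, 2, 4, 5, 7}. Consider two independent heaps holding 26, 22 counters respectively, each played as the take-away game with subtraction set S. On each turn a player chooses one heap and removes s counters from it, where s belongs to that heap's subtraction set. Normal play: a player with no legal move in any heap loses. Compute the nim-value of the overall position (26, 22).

3

All heaps use S = {1, 2, 4, 5, 7}:
G(0) = 0
G(1) = mex{0} = 1
G(2) = mex{1,0} = 2
G(3) = mex{2,1} = 0
G(4) = mex{0,2,0} = 1
G(5) = mex{1,0,1,0} = 2
G(6) = mex{2,1,2,1} = 0
G(7) = mex{0,2,0,2,0} = 1
G(8) = mex{1,0,1,0,1} = 2
G(9) = mex{2,1,2,1,2} = 0
G(10) = mex{0,2,0,2,0} = 1
G(11) = mex{1,0,1,0,1} = 2
G(12) = mex{2,1,2,1,2} = 0
G(13) = mex{0,2,0,2,0} = 1
G(14) = mex{1,0,1,0,1} = 2
G(15) = mex{2,1,2,1,2} = 0
G(16) = mex{0,2,0,2,0} = 1
G(17) = mex{1,0,1,0,1} = 2
G(18) = mex{2,1,2,1,2} = 0
G(19) = mex{0,2,0,2,0} = 1
G(20) = mex{1,0,1,0,1} = 2
G(21) = mex{2,1,2,1,2} = 0
G(22) = mex{0,2,0,2,0} = 1
G(23) = mex{1,0,1,0,1} = 2
G(24) = mex{2,1,2,1,2} = 0
G(25) = mex{0,2,0,2,0} = 1
G(26) = mex{1,0,1,0,1} = 2
Heap A: G(26) = 2.
Heap B: G(22) = 1.
Combined Grundy value = 2 ⊕ 1 = 3.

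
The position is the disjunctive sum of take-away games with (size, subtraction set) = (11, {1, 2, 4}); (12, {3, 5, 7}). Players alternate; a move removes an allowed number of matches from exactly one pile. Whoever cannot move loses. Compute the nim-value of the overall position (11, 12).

Pile A, S = {1, 2, 4}:
n :  0  1  2  3  4  5  6  7  8  9 10 11
G :  0  1  2  0  1  2  0  1  2  0  1  2
G_A(11) = 2.
Pile B, S = {3, 5, 7}:
n :  0  1  2  3  4  5  6  7  8  9 10 11 12
G :  0  0  0  1  1  1  2  2  2  3  0  0  0
G_B(12) = 0.
Combined Grundy value = 2 ⊕ 0 = 2.

2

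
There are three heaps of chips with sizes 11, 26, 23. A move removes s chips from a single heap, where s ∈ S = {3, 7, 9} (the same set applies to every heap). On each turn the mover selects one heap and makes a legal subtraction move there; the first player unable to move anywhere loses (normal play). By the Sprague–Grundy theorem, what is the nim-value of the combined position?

2

All heaps use S = {3, 7, 9}:
G(0) = 0
G(1) = mex{} = 0
G(2) = mex{} = 0
G(3) = mex{0} = 1
G(4) = mex{0} = 1
G(5) = mex{0} = 1
G(6) = mex{1} = 0
G(7) = mex{1,0} = 2
G(8) = mex{1,0} = 2
G(9) = mex{0,0,0} = 1
G(10) = mex{2,1,0} = 3
G(11) = mex{2,1,0} = 3
G(12) = mex{1,1,1} = 0
G(13) = mex{3,0,1} = 2
G(14) = mex{3,2,1} = 0
G(15) = mex{0,2,0} = 1
G(16) = mex{2,1,2} = 0
G(17) = mex{0,3,2} = 1
G(18) = mex{1,3,1} = 0
G(19) = mex{0,0,3} = 1
G(20) = mex{1,2,3} = 0
G(21) = mex{0,0,0} = 1
G(22) = mex{1,1,2} = 0
G(23) = mex{0,0,0} = 1
G(24) = mex{1,1,1} = 0
G(25) = mex{0,0,0} = 1
G(26) = mex{1,1,1} = 0
Heap A: G(11) = 3.
Heap B: G(26) = 0.
Heap C: G(23) = 1.
Combined Grundy value = 3 ⊕ 0 ⊕ 1 = 2.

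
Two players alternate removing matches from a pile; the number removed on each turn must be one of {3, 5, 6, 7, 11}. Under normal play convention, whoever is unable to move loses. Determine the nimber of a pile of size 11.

G(0) = 0
G(1) = mex{} = 0
G(2) = mex{} = 0
G(3) = mex{0} = 1
G(4) = mex{0} = 1
G(5) = mex{0,0} = 1
G(6) = mex{1,0,0} = 2
G(7) = mex{1,0,0,0} = 2
G(8) = mex{1,1,0,0} = 2
G(9) = mex{2,1,1,0} = 3
G(10) = mex{2,1,1,1} = 0
G(11) = mex{2,2,1,1,0} = 3

3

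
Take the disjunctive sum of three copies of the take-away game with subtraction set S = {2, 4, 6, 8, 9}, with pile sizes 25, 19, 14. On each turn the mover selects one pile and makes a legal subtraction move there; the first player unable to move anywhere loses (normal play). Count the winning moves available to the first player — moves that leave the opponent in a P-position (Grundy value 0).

All piles use S = {2, 4, 6, 8, 9}:
G(0) = 0
G(1) = mex{} = 0
G(2) = mex{0} = 1
G(3) = mex{0} = 1
G(4) = mex{1,0} = 2
G(5) = mex{1,0} = 2
G(6) = mex{2,1,0} = 3
G(7) = mex{2,1,0} = 3
G(8) = mex{3,2,1,0} = 4
G(9) = mex{3,2,1,0,0} = 4
G(10) = mex{4,3,2,1,0} = 5
G(11) = mex{4,3,2,1,1} = 0
G(12) = mex{5,4,3,2,1} = 0
G(13) = mex{0,4,3,2,2} = 1
G(14) = mex{0,5,4,3,2} = 1
G(15) = mex{1,0,4,3,3} = 2
G(16) = mex{1,0,5,4,3} = 2
G(17) = mex{2,1,0,4,4} = 3
G(18) = mex{2,1,0,5,4} = 3
G(19) = mex{3,2,1,0,5} = 4
G(20) = mex{3,2,1,0,0} = 4
G(21) = mex{4,3,2,1,0} = 5
G(22) = mex{4,3,2,1,1} = 0
G(23) = mex{5,4,3,2,1} = 0
G(24) = mex{0,4,3,2,2} = 1
G(25) = mex{0,5,4,3,2} = 1
Pile A: G(25) = 1.
Pile B: G(19) = 4.
Pile C: G(14) = 1.
Combined Grundy value = 1 ⊕ 4 ⊕ 1 = 4.
A winning move leaves total XOR = 0, i.e. changes one component's Grundy value g to g ⊕ X where X is the current total.
Pile A: need g' = 1⊕4 = 5. Options: 25−2→G=0, 25−4→G=5, 25−6→G=4, 25−8→G=3, 25−9→G=2. Hits: 1.
Pile B: need g' = 4⊕4 = 0. Options: 19−2→G=3, 19−4→G=2, 19−6→G=1, 19−8→G=0, 19−9→G=5. Hits: 1.
Pile C: need g' = 1⊕4 = 5. Options: 14−2→G=0, 14−4→G=5, 14−6→G=4, 14−8→G=3, 14−9→G=2. Hits: 1.

3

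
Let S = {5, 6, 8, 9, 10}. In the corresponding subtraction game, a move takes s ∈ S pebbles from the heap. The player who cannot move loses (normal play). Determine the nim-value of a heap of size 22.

n :  0  1  2  3  4  5  6  7  8  9 10 11 12 13 14 15 16 17 18 19 20 21 22
G :  0  0  0  0  0  1  1  1  1  1  2  2  2  2  2  0  0  0  0  0  1  1  1

1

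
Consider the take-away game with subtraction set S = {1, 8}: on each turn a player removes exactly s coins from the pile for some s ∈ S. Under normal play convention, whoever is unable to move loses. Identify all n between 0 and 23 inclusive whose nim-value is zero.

0, 2, 4, 6, 9, 11, 13, 15, 18, 20, 22

G(0) = 0
G(1) = mex{0} = 1
G(2) = mex{1} = 0
G(3) = mex{0} = 1
G(4) = mex{1} = 0
G(5) = mex{0} = 1
G(6) = mex{1} = 0
G(7) = mex{0} = 1
G(8) = mex{1,0} = 2
G(9) = mex{2,1} = 0
G(10) = mex{0,0} = 1
G(11) = mex{1,1} = 0
G(12) = mex{0,0} = 1
G(13) = mex{1,1} = 0
G(14) = mex{0,0} = 1
G(15) = mex{1,1} = 0
G(16) = mex{0,2} = 1
G(17) = mex{1,0} = 2
G(18) = mex{2,1} = 0
G(19) = mex{0,0} = 1
G(20) = mex{1,1} = 0
G(21) = mex{0,0} = 1
G(22) = mex{1,1} = 0
G(23) = mex{0,0} = 1
P-positions are exactly the n with G(n) = 0.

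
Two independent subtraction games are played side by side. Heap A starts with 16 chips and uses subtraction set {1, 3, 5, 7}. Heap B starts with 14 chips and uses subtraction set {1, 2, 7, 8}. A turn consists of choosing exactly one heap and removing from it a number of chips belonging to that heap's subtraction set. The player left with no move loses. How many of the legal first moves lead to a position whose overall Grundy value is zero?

Heap A, S = {1, 3, 5, 7}:
G(0) = 0
G(1) = mex{0} = 1
G(2) = mex{1} = 0
G(3) = mex{0,0} = 1
G(4) = mex{1,1} = 0
G(5) = mex{0,0,0} = 1
G(6) = mex{1,1,1} = 0
G(7) = mex{0,0,0,0} = 1
G(8) = mex{1,1,1,1} = 0
G(9) = mex{0,0,0,0} = 1
G(10) = mex{1,1,1,1} = 0
G(11) = mex{0,0,0,0} = 1
G(12) = mex{1,1,1,1} = 0
G(13) = mex{0,0,0,0} = 1
G(14) = mex{1,1,1,1} = 0
G(15) = mex{0,0,0,0} = 1
G(16) = mex{1,1,1,1} = 0
G_A(16) = 0.
Heap B, S = {1, 2, 7, 8}:
n :  0  1  2  3  4  5  6  7  8  9 10 11 12 13 14
G :  0  1  2  0  1  2  0  1  2  0  1  2  0  1  2
G_B(14) = 2.
Combined Grundy value = 0 ⊕ 2 = 2.
A winning move leaves total XOR = 0, i.e. changes one component's Grundy value g to g ⊕ X where X is the current total.
Heap A: need g' = 0⊕2 = 2. Options: 16−1→G=1, 16−3→G=1, 16−5→G=1, 16−7→G=1. Hits: 0.
Heap B: need g' = 2⊕2 = 0. Options: 14−1→G=1, 14−2→G=0, 14−7→G=1, 14−8→G=0. Hits: 2.

2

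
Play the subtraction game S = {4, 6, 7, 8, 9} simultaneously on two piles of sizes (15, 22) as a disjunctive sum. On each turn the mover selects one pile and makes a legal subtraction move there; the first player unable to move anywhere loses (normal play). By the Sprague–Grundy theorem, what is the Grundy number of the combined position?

All piles use S = {4, 6, 7, 8, 9}:
n :  0  1  2  3  4  5  6  7  8  9 10 11 12 13 14 15 16 17 18 19 20 21 22
G :  0  0  0  0  1  1  1  1  2  2  2  2  3  0  0  0  0  1  1  1  1  2  2
Pile A: G(15) = 0.
Pile B: G(22) = 2.
Combined Grundy value = 0 ⊕ 2 = 2.

2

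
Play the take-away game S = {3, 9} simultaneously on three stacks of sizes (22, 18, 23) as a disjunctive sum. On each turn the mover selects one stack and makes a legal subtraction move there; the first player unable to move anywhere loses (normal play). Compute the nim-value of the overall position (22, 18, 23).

All stacks use S = {3, 9}:
n :  0  1  2  3  4  5  6  7  8  9 10 11 12 13 14 15 16 17 18 19 20 21 22 23
G :  0  0  0  1  1  1  0  0  0  1  1  1  0  0  0  1  1  1  0  0  0  1  1  1
Stack A: G(22) = 1.
Stack B: G(18) = 0.
Stack C: G(23) = 1.
Combined Grundy value = 1 ⊕ 0 ⊕ 1 = 0.

0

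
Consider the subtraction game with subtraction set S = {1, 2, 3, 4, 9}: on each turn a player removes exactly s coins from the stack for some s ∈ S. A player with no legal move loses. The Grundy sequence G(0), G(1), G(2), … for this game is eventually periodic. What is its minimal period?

G(0) = 0
G(1) = mex{0} = 1
G(2) = mex{1,0} = 2
G(3) = mex{2,1,0} = 3
G(4) = mex{3,2,1,0} = 4
G(5) = mex{4,3,2,1} = 0
G(6) = mex{0,4,3,2} = 1
G(7) = mex{1,0,4,3} = 2
G(8) = mex{2,1,0,4} = 3
G(9) = mex{3,2,1,0,0} = 4
G(10) = mex{4,3,2,1,1} = 0
G(11) = mex{0,4,3,2,2} = 1
G(12) = mex{1,0,4,3,3} = 2
G(13) = mex{2,1,0,4,4} = 3
G(14) = mex{3,2,1,0,0} = 4
G(15) = mex{4,3,2,1,1} = 0
G(n+5) = G(n) holds for n = 0,…,8 (a full window of length max(S) = 9), so the sequence is purely periodic with period 5.

5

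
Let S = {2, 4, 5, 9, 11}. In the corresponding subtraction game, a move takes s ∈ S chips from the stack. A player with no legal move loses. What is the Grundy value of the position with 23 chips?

n :  0  1  2  3  4  5  6  7  8  9 10 11 12 13 14 15 16 17 18 19 20 21 22 23
G :  0  0  1  1  2  2  3  0  0  1  1  2  2  3  0  0  1  1  2  2  3  0  0  1

1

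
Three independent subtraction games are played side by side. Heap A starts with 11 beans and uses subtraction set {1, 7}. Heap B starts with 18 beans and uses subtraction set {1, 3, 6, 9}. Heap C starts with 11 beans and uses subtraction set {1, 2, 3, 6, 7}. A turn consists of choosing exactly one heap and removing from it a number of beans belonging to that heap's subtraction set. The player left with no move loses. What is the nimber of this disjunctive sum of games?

Heap A, S = {1, 7}:
G(0) = 0
G(1) = mex{0} = 1
G(2) = mex{1} = 0
G(3) = mex{0} = 1
G(4) = mex{1} = 0
G(5) = mex{0} = 1
G(6) = mex{1} = 0
G(7) = mex{0,0} = 1
G(8) = mex{1,1} = 0
G(9) = mex{0,0} = 1
G(10) = mex{1,1} = 0
G(11) = mex{0,0} = 1
G_A(11) = 1.
Heap B, S = {1, 3, 6, 9}:
n :  0  1  2  3  4  5  6  7  8  9 10 11 12 13 14 15 16 17 18
G :  0  1  0  1  0  1  2  3  2  3  2  3  0  1  0  1  0  1  2
G_B(18) = 2.
Heap C, S = {1, 2, 3, 6, 7}:
G(0) = 0
G(1) = mex{0} = 1
G(2) = mex{1,0} = 2
G(3) = mex{2,1,0} = 3
G(4) = mex{3,2,1} = 0
G(5) = mex{0,3,2} = 1
G(6) = mex{1,0,3,0} = 2
G(7) = mex{2,1,0,1,0} = 3
G(8) = mex{3,2,1,2,1} = 0
G(9) = mex{0,3,2,3,2} = 1
G(10) = mex{1,0,3,0,3} = 2
G(11) = mex{2,1,0,1,0} = 3
G_C(11) = 3.
Combined Grundy value = 1 ⊕ 2 ⊕ 3 = 0.

0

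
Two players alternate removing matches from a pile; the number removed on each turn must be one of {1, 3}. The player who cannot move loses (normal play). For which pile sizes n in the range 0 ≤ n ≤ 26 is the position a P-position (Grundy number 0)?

0, 2, 4, 6, 8, 10, 12, 14, 16, 18, 20, 22, 24, 26

n :  0  1  2  3  4  5  6  7  8  9 10 11 12 13 14 15 16 17 18 19 20 21 22 23 24 25 26
G :  0  1  0  1  0  1  0  1  0  1  0  1  0  1  0  1  0  1  0  1  0  1  0  1  0  1  0
P-positions are exactly the n with G(n) = 0.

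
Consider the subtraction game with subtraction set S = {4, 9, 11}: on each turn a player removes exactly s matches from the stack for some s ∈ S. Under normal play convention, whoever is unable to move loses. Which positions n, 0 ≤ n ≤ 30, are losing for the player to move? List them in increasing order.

G(0) = 0
G(1) = mex{} = 0
G(2) = mex{} = 0
G(3) = mex{} = 0
G(4) = mex{0} = 1
G(5) = mex{0} = 1
G(6) = mex{0} = 1
G(7) = mex{0} = 1
G(8) = mex{1} = 0
G(9) = mex{1,0} = 2
G(10) = mex{1,0} = 2
G(11) = mex{1,0,0} = 2
G(12) = mex{0,0,0} = 1
G(13) = mex{2,1,0} = 3
G(14) = mex{2,1,0} = 3
G(15) = mex{2,1,1} = 0
G(16) = mex{1,1,1} = 0
G(17) = mex{3,0,1} = 2
G(18) = mex{3,2,1} = 0
G(19) = mex{0,2,0} = 1
G(20) = mex{0,2,2} = 1
G(21) = mex{2,1,2} = 0
G(22) = mex{0,3,2} = 1
G(23) = mex{1,3,1} = 0
G(24) = mex{1,0,3} = 2
G(25) = mex{0,0,3} = 1
G(26) = mex{1,2,0} = 3
G(27) = mex{0,0,0} = 1
G(28) = mex{2,1,2} = 0
G(29) = mex{1,1,0} = 2
G(30) = mex{3,0,1} = 2
P-positions are exactly the n with G(n) = 0.

0, 1, 2, 3, 8, 15, 16, 18, 21, 23, 28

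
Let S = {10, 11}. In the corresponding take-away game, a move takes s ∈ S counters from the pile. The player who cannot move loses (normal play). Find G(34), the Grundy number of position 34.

G(0) = 0
G(1) = mex{} = 0
G(2) = mex{} = 0
G(3) = mex{} = 0
G(4) = mex{} = 0
G(5) = mex{} = 0
G(6) = mex{} = 0
G(7) = mex{} = 0
G(8) = mex{} = 0
G(9) = mex{} = 0
G(10) = mex{0} = 1
G(11) = mex{0,0} = 1
G(12) = mex{0,0} = 1
G(13) = mex{0,0} = 1
G(14) = mex{0,0} = 1
G(15) = mex{0,0} = 1
G(16) = mex{0,0} = 1
G(17) = mex{0,0} = 1
G(18) = mex{0,0} = 1
G(19) = mex{0,0} = 1
G(20) = mex{1,0} = 2
G(21) = mex{1,1} = 0
G(22) = mex{1,1} = 0
G(23) = mex{1,1} = 0
G(24) = mex{1,1} = 0
G(25) = mex{1,1} = 0
G(26) = mex{1,1} = 0
G(27) = mex{1,1} = 0
G(28) = mex{1,1} = 0
G(29) = mex{1,1} = 0
G(30) = mex{2,1} = 0
G(31) = mex{0,2} = 1
G(32) = mex{0,0} = 1
G(33) = mex{0,0} = 1
G(34) = mex{0,0} = 1

1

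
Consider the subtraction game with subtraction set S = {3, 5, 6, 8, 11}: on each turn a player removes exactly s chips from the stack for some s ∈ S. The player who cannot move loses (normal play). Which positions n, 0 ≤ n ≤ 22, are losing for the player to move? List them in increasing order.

0, 1, 2, 14, 15, 16

n :  0  1  2  3  4  5  6  7  8  9 10 11 12 13 14 15 16 17 18 19 20 21 22
G :  0  0  0  1  1  1  2  2  2  3  3  3  4  4  0  0  0  1  1  1  2  2  2
P-positions are exactly the n with G(n) = 0.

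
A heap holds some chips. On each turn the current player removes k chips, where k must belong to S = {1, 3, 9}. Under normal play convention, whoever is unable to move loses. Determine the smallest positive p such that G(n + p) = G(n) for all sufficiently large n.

2

n :  0  1  2  3  4  5  6  7  8  9 10 11 12 13 14
G :  0  1  0  1  0  1  0  1  0  1  0  1  0  1  0
G(n+2) = G(n) holds for n = 0,…,8 (a full window of length max(S) = 9), so the sequence is purely periodic with period 2.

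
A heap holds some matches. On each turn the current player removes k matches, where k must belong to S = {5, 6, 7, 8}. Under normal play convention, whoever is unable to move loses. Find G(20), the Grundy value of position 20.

1

n :  0  1  2  3  4  5  6  7  8  9 10 11 12 13 14 15 16 17 18 19 20
G :  0  0  0  0  0  1  1  1  1  1  2  2  2  0  0  0  0  0  1  1  1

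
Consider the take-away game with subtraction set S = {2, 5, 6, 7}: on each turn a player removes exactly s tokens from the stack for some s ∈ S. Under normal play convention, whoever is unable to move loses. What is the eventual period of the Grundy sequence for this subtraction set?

12

G(0) = 0
G(1) = mex{} = 0
G(2) = mex{0} = 1
G(3) = mex{0} = 1
G(4) = mex{1} = 0
G(5) = mex{1,0} = 2
G(6) = mex{0,0,0} = 1
G(7) = mex{2,1,0,0} = 3
G(8) = mex{1,1,1,0} = 2
G(9) = mex{3,0,1,1} = 2
G(10) = mex{2,2,0,1} = 3
G(11) = mex{2,1,2,0} = 3
G(12) = mex{3,3,1,2} = 0
G(13) = mex{3,2,3,1} = 0
G(14) = mex{0,2,2,3} = 1
G(15) = mex{0,3,2,2} = 1
G(16) = mex{1,3,3,2} = 0
G(17) = mex{1,0,3,3} = 2
G(18) = mex{0,0,0,3} = 1
G(19) = mex{2,1,0,0} = 3
G(20) = mex{1,1,1,0} = 2
G(21) = mex{3,0,1,1} = 2
G(22) = mex{2,2,0,1} = 3
G(23) = mex{2,1,2,0} = 3
G(24) = mex{3,3,1,2} = 0
G(25) = mex{3,2,3,1} = 0
G(n+12) = G(n) holds for n = 0,…,6 (a full window of length max(S) = 7), so the sequence is purely periodic with period 12.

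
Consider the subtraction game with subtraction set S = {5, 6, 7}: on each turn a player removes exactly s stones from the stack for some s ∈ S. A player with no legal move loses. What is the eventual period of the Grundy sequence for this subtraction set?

12

G(0) = 0
G(1) = mex{} = 0
G(2) = mex{} = 0
G(3) = mex{} = 0
G(4) = mex{} = 0
G(5) = mex{0} = 1
G(6) = mex{0,0} = 1
G(7) = mex{0,0,0} = 1
G(8) = mex{0,0,0} = 1
G(9) = mex{0,0,0} = 1
G(10) = mex{1,0,0} = 2
G(11) = mex{1,1,0} = 2
G(12) = mex{1,1,1} = 0
G(13) = mex{1,1,1} = 0
G(14) = mex{1,1,1} = 0
G(15) = mex{2,1,1} = 0
G(16) = mex{2,2,1} = 0
G(17) = mex{0,2,2} = 1
G(18) = mex{0,0,2} = 1
G(19) = mex{0,0,0} = 1
G(20) = mex{0,0,0} = 1
G(21) = mex{0,0,0} = 1
G(22) = mex{1,0,0} = 2
G(23) = mex{1,1,0} = 2
G(24) = mex{1,1,1} = 0
G(25) = mex{1,1,1} = 0
G(n+12) = G(n) holds for n = 0,…,6 (a full window of length max(S) = 7), so the sequence is purely periodic with period 12.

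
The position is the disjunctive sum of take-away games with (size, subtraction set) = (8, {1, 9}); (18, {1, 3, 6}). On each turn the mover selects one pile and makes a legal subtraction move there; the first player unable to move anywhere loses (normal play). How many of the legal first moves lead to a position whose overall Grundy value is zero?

Pile A, S = {1, 9}:
G(0) = 0
G(1) = mex{0} = 1
G(2) = mex{1} = 0
G(3) = mex{0} = 1
G(4) = mex{1} = 0
G(5) = mex{0} = 1
G(6) = mex{1} = 0
G(7) = mex{0} = 1
G(8) = mex{1} = 0
G_A(8) = 0.
Pile B, S = {1, 3, 6}:
G(0) = 0
G(1) = mex{0} = 1
G(2) = mex{1} = 0
G(3) = mex{0,0} = 1
G(4) = mex{1,1} = 0
G(5) = mex{0,0} = 1
G(6) = mex{1,1,0} = 2
G(7) = mex{2,0,1} = 3
G(8) = mex{3,1,0} = 2
G(9) = mex{2,2,1} = 0
G(10) = mex{0,3,0} = 1
G(11) = mex{1,2,1} = 0
G(12) = mex{0,0,2} = 1
G(13) = mex{1,1,3} = 0
G(14) = mex{0,0,2} = 1
G(15) = mex{1,1,0} = 2
G(16) = mex{2,0,1} = 3
G(17) = mex{3,1,0} = 2
G(18) = mex{2,2,1} = 0
G_B(18) = 0.
Combined Grundy value = 0 ⊕ 0 = 0.
A winning move leaves total XOR = 0, i.e. changes one component's Grundy value g to g ⊕ X where X is the current total.
Pile A: target g' = 0⊕0 = 0, but every legal move changes the Grundy value (mex property), so 0 moves.
Pile B: target g' = 0⊕0 = 0, but every legal move changes the Grundy value (mex property), so 0 moves.

0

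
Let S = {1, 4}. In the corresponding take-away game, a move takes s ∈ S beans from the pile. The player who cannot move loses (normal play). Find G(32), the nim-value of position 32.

0

n :  0  1  2  3  4  5  6  7  8  9 10 11 12 13 14 15 16 17 18 19 20 21 22 23 24 25 26 27 28 29 30 31 32
G :  0  1  0  1  2  0  1  0  1  2  0  1  0  1  2  0  1  0  1  2  0  1  0  1  2  0  1  0  1  2  0  1  0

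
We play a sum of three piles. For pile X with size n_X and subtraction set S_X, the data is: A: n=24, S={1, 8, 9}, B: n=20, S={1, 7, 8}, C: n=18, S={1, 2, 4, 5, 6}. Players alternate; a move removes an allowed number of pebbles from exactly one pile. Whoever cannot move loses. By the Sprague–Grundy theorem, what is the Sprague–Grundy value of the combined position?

6

Pile A, S = {1, 8, 9}:
G(0) = 0
G(1) = mex{0} = 1
G(2) = mex{1} = 0
G(3) = mex{0} = 1
G(4) = mex{1} = 0
G(5) = mex{0} = 1
G(6) = mex{1} = 0
G(7) = mex{0} = 1
G(8) = mex{1,0} = 2
G(9) = mex{2,1,0} = 3
G(10) = mex{3,0,1} = 2
G(11) = mex{2,1,0} = 3
G(12) = mex{3,0,1} = 2
G(13) = mex{2,1,0} = 3
G(14) = mex{3,0,1} = 2
G(15) = mex{2,1,0} = 3
G(16) = mex{3,2,1} = 0
G(17) = mex{0,3,2} = 1
G(18) = mex{1,2,3} = 0
G(19) = mex{0,3,2} = 1
G(20) = mex{1,2,3} = 0
G(21) = mex{0,3,2} = 1
G(22) = mex{1,2,3} = 0
G(23) = mex{0,3,2} = 1
G(24) = mex{1,0,3} = 2
G_A(24) = 2.
Pile B, S = {1, 7, 8}:
n :  0  1  2  3  4  5  6  7  8  9 10 11 12 13 14 15 16 17 18 19 20
G :  0  1  0  1  0  1  0  1  2  3  2  3  2  3  2  0  1  0  1  0  1
G_B(20) = 1.
Pile C, S = {1, 2, 4, 5, 6}:
G(0) = 0
G(1) = mex{0} = 1
G(2) = mex{1,0} = 2
G(3) = mex{2,1} = 0
G(4) = mex{0,2,0} = 1
G(5) = mex{1,0,1,0} = 2
G(6) = mex{2,1,2,1,0} = 3
G(7) = mex{3,2,0,2,1} = 4
G(8) = mex{4,3,1,0,2} = 5
G(9) = mex{5,4,2,1,0} = 3
G(10) = mex{3,5,3,2,1} = 0
G(11) = mex{0,3,4,3,2} = 1
G(12) = mex{1,0,5,4,3} = 2
G(13) = mex{2,1,3,5,4} = 0
G(14) = mex{0,2,0,3,5} = 1
G(15) = mex{1,0,1,0,3} = 2
G(16) = mex{2,1,2,1,0} = 3
G(17) = mex{3,2,0,2,1} = 4
G(18) = mex{4,3,1,0,2} = 5
G_C(18) = 5.
Combined Grundy value = 2 ⊕ 1 ⊕ 5 = 6.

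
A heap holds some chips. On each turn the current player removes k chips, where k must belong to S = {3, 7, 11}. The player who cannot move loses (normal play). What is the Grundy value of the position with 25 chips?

n :  0  1  2  3  4  5  6  7  8  9 10 11 12 13 14 15 16 17 18 19 20 21 22 23 24 25
G :  0  0  0  1  1  1  0  2  2  1  0  3  2  1  0  0  0  1  1  1  0  2  2  1  0  3

3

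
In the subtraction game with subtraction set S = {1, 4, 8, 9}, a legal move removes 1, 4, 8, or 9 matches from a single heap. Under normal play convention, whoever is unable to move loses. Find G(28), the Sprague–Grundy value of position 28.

n :  0  1  2  3  4  5  6  7  8  9 10 11 12 13 14 15 16 17 18 19 20 21 22 23 24 25 26 27 28
G :  0  1  0  1  2  0  1  0  1  2  3  2  0  1  2  3  2  0  1  0  1  2  0  1  0  1  2  3  2

2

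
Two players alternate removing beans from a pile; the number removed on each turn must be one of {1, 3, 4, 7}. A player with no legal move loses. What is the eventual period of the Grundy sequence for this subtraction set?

8

n :  0  1  2  3  4  5  6  7  8  9 10 11 12 13 14 15 16 17
G :  0  1  0  1  2  3  2  3  0  1  0  1  2  3  2  3  0  1
G(n+8) = G(n) holds for n = 0,…,6 (a full window of length max(S) = 7), so the sequence is purely periodic with period 8.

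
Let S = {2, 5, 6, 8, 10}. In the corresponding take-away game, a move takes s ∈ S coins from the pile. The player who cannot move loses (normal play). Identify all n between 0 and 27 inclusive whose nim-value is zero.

G(0) = 0
G(1) = mex{} = 0
G(2) = mex{0} = 1
G(3) = mex{0} = 1
G(4) = mex{1} = 0
G(5) = mex{1,0} = 2
G(6) = mex{0,0,0} = 1
G(7) = mex{2,1,0} = 3
G(8) = mex{1,1,1,0} = 2
G(9) = mex{3,0,1,0} = 2
G(10) = mex{2,2,0,1,0} = 3
G(11) = mex{2,1,2,1,0} = 3
G(12) = mex{3,3,1,0,1} = 2
G(13) = mex{3,2,3,2,1} = 0
G(14) = mex{2,2,2,1,0} = 3
G(15) = mex{0,3,2,3,2} = 1
G(16) = mex{3,3,3,2,1} = 0
G(17) = mex{1,2,3,2,3} = 0
G(18) = mex{0,0,2,3,2} = 1
G(19) = mex{0,3,0,3,2} = 1
G(20) = mex{1,1,3,2,3} = 0
G(21) = mex{1,0,1,0,3} = 2
G(22) = mex{0,0,0,3,2} = 1
G(23) = mex{2,1,0,1,0} = 3
G(24) = mex{1,1,1,0,3} = 2
G(25) = mex{3,0,1,0,1} = 2
G(26) = mex{2,2,0,1,0} = 3
G(27) = mex{2,1,2,1,0} = 3
P-positions are exactly the n with G(n) = 0.

0, 1, 4, 13, 16, 17, 20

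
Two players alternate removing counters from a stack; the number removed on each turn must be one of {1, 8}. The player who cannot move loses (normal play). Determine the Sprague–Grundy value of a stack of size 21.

1

G(0) = 0
G(1) = mex{0} = 1
G(2) = mex{1} = 0
G(3) = mex{0} = 1
G(4) = mex{1} = 0
G(5) = mex{0} = 1
G(6) = mex{1} = 0
G(7) = mex{0} = 1
G(8) = mex{1,0} = 2
G(9) = mex{2,1} = 0
G(10) = mex{0,0} = 1
G(11) = mex{1,1} = 0
G(12) = mex{0,0} = 1
G(13) = mex{1,1} = 0
G(14) = mex{0,0} = 1
G(15) = mex{1,1} = 0
G(16) = mex{0,2} = 1
G(17) = mex{1,0} = 2
G(18) = mex{2,1} = 0
G(19) = mex{0,0} = 1
G(20) = mex{1,1} = 0
G(21) = mex{0,0} = 1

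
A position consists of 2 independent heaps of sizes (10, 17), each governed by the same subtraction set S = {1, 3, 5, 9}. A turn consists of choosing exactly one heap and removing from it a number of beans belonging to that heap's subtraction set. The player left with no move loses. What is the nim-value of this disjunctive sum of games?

All heaps use S = {1, 3, 5, 9}:
n :  0  1  2  3  4  5  6  7  8  9 10 11 12 13 14 15 16 17
G :  0  1  0  1  0  1  0  1  0  1  0  1  0  1  0  1  0  1
Heap A: G(10) = 0.
Heap B: G(17) = 1.
Combined Grundy value = 0 ⊕ 1 = 1.

1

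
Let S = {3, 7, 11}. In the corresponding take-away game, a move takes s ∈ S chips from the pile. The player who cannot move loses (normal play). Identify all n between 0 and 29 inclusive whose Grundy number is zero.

n :  0  1  2  3  4  5  6  7  8  9 10 11 12 13 14 15 16 17 18 19 20 21 22 23 24 25 26 27 28 29
G :  0  0  0  1  1  1  0  2  2  1  0  3  2  1  0  0  0  1  1  1  0  2  2  1  0  3  2  1  0  0
P-positions are exactly the n with G(n) = 0.

0, 1, 2, 6, 10, 14, 15, 16, 20, 24, 28, 29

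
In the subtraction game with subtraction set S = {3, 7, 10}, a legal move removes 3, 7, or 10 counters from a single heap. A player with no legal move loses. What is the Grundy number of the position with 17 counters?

1

n :  0  1  2  3  4  5  6  7  8  9 10 11 12 13 14 15 16 17
G :  0  0  0  1  1  1  0  2  2  1  3  3  2  2  0  0  3  1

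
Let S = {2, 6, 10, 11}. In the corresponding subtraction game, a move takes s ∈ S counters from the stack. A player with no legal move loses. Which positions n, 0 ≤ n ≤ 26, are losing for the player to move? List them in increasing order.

0, 1, 4, 5, 8, 9, 13, 17, 21, 22, 25, 26

G(0) = 0
G(1) = mex{} = 0
G(2) = mex{0} = 1
G(3) = mex{0} = 1
G(4) = mex{1} = 0
G(5) = mex{1} = 0
G(6) = mex{0,0} = 1
G(7) = mex{0,0} = 1
G(8) = mex{1,1} = 0
G(9) = mex{1,1} = 0
G(10) = mex{0,0,0} = 1
G(11) = mex{0,0,0,0} = 1
G(12) = mex{1,1,1,0} = 2
G(13) = mex{1,1,1,1} = 0
G(14) = mex{2,0,0,1} = 3
G(15) = mex{0,0,0,0} = 1
G(16) = mex{3,1,1,0} = 2
G(17) = mex{1,1,1,1} = 0
G(18) = mex{2,2,0,1} = 3
G(19) = mex{0,0,0,0} = 1
G(20) = mex{3,3,1,0} = 2
G(21) = mex{1,1,1,1} = 0
G(22) = mex{2,2,2,1} = 0
G(23) = mex{0,0,0,2} = 1
G(24) = mex{0,3,3,0} = 1
G(25) = mex{1,1,1,3} = 0
G(26) = mex{1,2,2,1} = 0
P-positions are exactly the n with G(n) = 0.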